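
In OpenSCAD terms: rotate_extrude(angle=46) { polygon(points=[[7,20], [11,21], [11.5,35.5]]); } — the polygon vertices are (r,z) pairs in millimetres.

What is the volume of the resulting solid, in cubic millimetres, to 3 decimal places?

Profile (r,z), 3 vertices: (7,20) (11,21) (11.5,35.5)
edge 0: (7,20)→(11,21)  cross = 7·21 − 11·20 = -73.0000; (r_i+r_j)·cross = 18·-73.0000 = -1314.0000
edge 1: (11,21)→(11.5,35.5)  cross = 11·35.5 − 11.5·21 = 149.0000; (r_i+r_j)·cross = 22.5·149.0000 = 3352.5000
edge 2: (11.5,35.5)→(7,20)  cross = 11.5·20 − 7·35.5 = -18.5000; (r_i+r_j)·cross = 18.5·-18.5000 = -342.2500
Σcross = 57.5000 → A = |Σcross|/2 = 28.7500 mm²
Σ(r_i+r_j)·cross = 1696.2500 → first moment M = |Σ|/6 = 282.7083
R_c = M/A = 282.7083/28.7500 = 9.8333 mm
θ = 46° = 0.802851 rad
V = θ·R_c·A = 0.802851·9.8333·28.7500 = 226.973 mm³

Volume = 226.973 mm³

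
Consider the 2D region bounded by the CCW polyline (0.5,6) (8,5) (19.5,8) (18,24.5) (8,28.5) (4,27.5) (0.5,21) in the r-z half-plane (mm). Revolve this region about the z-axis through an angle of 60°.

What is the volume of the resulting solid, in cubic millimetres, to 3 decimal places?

Volume = 3670.471 mm³

Profile (r,z), 7 vertices: (0.5,6) (8,5) (19.5,8) (18,24.5) (8,28.5) (4,27.5) (0.5,21)
edge 0: (0.5,6)→(8,5)  cross = 0.5·5 − 8·6 = -45.5000; (r_i+r_j)·cross = 8.5·-45.5000 = -386.7500
edge 1: (8,5)→(19.5,8)  cross = 8·8 − 19.5·5 = -33.5000; (r_i+r_j)·cross = 27.5·-33.5000 = -921.2500
edge 2: (19.5,8)→(18,24.5)  cross = 19.5·24.5 − 18·8 = 333.7500; (r_i+r_j)·cross = 37.5·333.7500 = 12515.6250
edge 3: (18,24.5)→(8,28.5)  cross = 18·28.5 − 8·24.5 = 317.0000; (r_i+r_j)·cross = 26·317.0000 = 8242.0000
edge 4: (8,28.5)→(4,27.5)  cross = 8·27.5 − 4·28.5 = 106.0000; (r_i+r_j)·cross = 12·106.0000 = 1272.0000
edge 5: (4,27.5)→(0.5,21)  cross = 4·21 − 0.5·27.5 = 70.2500; (r_i+r_j)·cross = 4.5·70.2500 = 316.1250
edge 6: (0.5,21)→(0.5,6)  cross = 0.5·6 − 0.5·21 = -7.5000; (r_i+r_j)·cross = 1·-7.5000 = -7.5000
Σcross = 740.5000 → A = |Σcross|/2 = 370.2500 mm²
Σ(r_i+r_j)·cross = 21030.2500 → first moment M = |Σ|/6 = 3505.0417
R_c = M/A = 3505.0417/370.2500 = 9.4667 mm
θ = 60° = 1.047198 rad
V = θ·R_c·A = 1.047198·9.4667·370.2500 = 3670.471 mm³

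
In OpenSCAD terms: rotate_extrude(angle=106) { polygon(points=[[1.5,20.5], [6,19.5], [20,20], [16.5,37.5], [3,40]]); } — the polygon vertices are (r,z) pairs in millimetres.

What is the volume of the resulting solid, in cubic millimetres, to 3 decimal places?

Profile (r,z), 5 vertices: (1.5,20.5) (6,19.5) (20,20) (16.5,37.5) (3,40)
edge 0: (1.5,20.5)→(6,19.5)  cross = 1.5·19.5 − 6·20.5 = -93.7500; (r_i+r_j)·cross = 7.5·-93.7500 = -703.1250
edge 1: (6,19.5)→(20,20)  cross = 6·20 − 20·19.5 = -270.0000; (r_i+r_j)·cross = 26·-270.0000 = -7020.0000
edge 2: (20,20)→(16.5,37.5)  cross = 20·37.5 − 16.5·20 = 420.0000; (r_i+r_j)·cross = 36.5·420.0000 = 15330.0000
edge 3: (16.5,37.5)→(3,40)  cross = 16.5·40 − 3·37.5 = 547.5000; (r_i+r_j)·cross = 19.5·547.5000 = 10676.2500
edge 4: (3,40)→(1.5,20.5)  cross = 3·20.5 − 1.5·40 = 1.5000; (r_i+r_j)·cross = 4.5·1.5000 = 6.7500
Σcross = 605.2500 → A = |Σcross|/2 = 302.6250 mm²
Σ(r_i+r_j)·cross = 18289.8750 → first moment M = |Σ|/6 = 3048.3125
R_c = M/A = 3048.3125/302.6250 = 10.0729 mm
θ = 106° = 1.850049 rad
V = θ·R_c·A = 1.850049·10.0729·302.6250 = 5639.528 mm³

Volume = 5639.528 mm³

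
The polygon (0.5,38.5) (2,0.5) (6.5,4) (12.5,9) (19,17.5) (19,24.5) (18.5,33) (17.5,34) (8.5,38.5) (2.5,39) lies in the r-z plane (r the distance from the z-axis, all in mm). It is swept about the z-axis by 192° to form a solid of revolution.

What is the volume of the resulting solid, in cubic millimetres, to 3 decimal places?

Volume = 15503.690 mm³

Profile (r,z), 10 vertices: (0.5,38.5) (2,0.5) (6.5,4) (12.5,9) (19,17.5) (19,24.5) (18.5,33) (17.5,34) (8.5,38.5) (2.5,39)
edge 0: (0.5,38.5)→(2,0.5)  cross = 0.5·0.5 − 2·38.5 = -76.7500; (r_i+r_j)·cross = 2.5·-76.7500 = -191.8750
edge 1: (2,0.5)→(6.5,4)  cross = 2·4 − 6.5·0.5 = 4.7500; (r_i+r_j)·cross = 8.5·4.7500 = 40.3750
edge 2: (6.5,4)→(12.5,9)  cross = 6.5·9 − 12.5·4 = 8.5000; (r_i+r_j)·cross = 19·8.5000 = 161.5000
edge 3: (12.5,9)→(19,17.5)  cross = 12.5·17.5 − 19·9 = 47.7500; (r_i+r_j)·cross = 31.5·47.7500 = 1504.1250
edge 4: (19,17.5)→(19,24.5)  cross = 19·24.5 − 19·17.5 = 133.0000; (r_i+r_j)·cross = 38·133.0000 = 5054.0000
edge 5: (19,24.5)→(18.5,33)  cross = 19·33 − 18.5·24.5 = 173.7500; (r_i+r_j)·cross = 37.5·173.7500 = 6515.6250
edge 6: (18.5,33)→(17.5,34)  cross = 18.5·34 − 17.5·33 = 51.5000; (r_i+r_j)·cross = 36·51.5000 = 1854.0000
edge 7: (17.5,34)→(8.5,38.5)  cross = 17.5·38.5 − 8.5·34 = 384.7500; (r_i+r_j)·cross = 26·384.7500 = 10003.5000
edge 8: (8.5,38.5)→(2.5,39)  cross = 8.5·39 − 2.5·38.5 = 235.2500; (r_i+r_j)·cross = 11·235.2500 = 2587.7500
edge 9: (2.5,39)→(0.5,38.5)  cross = 2.5·38.5 − 0.5·39 = 76.7500; (r_i+r_j)·cross = 3·76.7500 = 230.2500
Σcross = 1039.2500 → A = |Σcross|/2 = 519.6250 mm²
Σ(r_i+r_j)·cross = 27759.2500 → first moment M = |Σ|/6 = 4626.5417
R_c = M/A = 4626.5417/519.6250 = 8.9036 mm
θ = 192° = 3.351032 rad
V = θ·R_c·A = 3.351032·8.9036·519.6250 = 15503.690 mm³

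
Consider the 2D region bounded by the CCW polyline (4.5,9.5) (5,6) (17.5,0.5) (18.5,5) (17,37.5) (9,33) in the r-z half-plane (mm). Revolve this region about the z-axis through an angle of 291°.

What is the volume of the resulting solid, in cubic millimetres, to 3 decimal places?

Profile (r,z), 6 vertices: (4.5,9.5) (5,6) (17.5,0.5) (18.5,5) (17,37.5) (9,33)
edge 0: (4.5,9.5)→(5,6)  cross = 4.5·6 − 5·9.5 = -20.5000; (r_i+r_j)·cross = 9.5·-20.5000 = -194.7500
edge 1: (5,6)→(17.5,0.5)  cross = 5·0.5 − 17.5·6 = -102.5000; (r_i+r_j)·cross = 22.5·-102.5000 = -2306.2500
edge 2: (17.5,0.5)→(18.5,5)  cross = 17.5·5 − 18.5·0.5 = 78.2500; (r_i+r_j)·cross = 36·78.2500 = 2817.0000
edge 3: (18.5,5)→(17,37.5)  cross = 18.5·37.5 − 17·5 = 608.7500; (r_i+r_j)·cross = 35.5·608.7500 = 21610.6250
edge 4: (17,37.5)→(9,33)  cross = 17·33 − 9·37.5 = 223.5000; (r_i+r_j)·cross = 26·223.5000 = 5811.0000
edge 5: (9,33)→(4.5,9.5)  cross = 9·9.5 − 4.5·33 = -63.0000; (r_i+r_j)·cross = 13.5·-63.0000 = -850.5000
Σcross = 724.5000 → A = |Σcross|/2 = 362.2500 mm²
Σ(r_i+r_j)·cross = 26887.1250 → first moment M = |Σ|/6 = 4481.1875
R_c = M/A = 4481.1875/362.2500 = 12.3704 mm
θ = 291° = 5.078908 rad
V = θ·R_c·A = 5.078908·12.3704·362.2500 = 22759.540 mm³

Volume = 22759.540 mm³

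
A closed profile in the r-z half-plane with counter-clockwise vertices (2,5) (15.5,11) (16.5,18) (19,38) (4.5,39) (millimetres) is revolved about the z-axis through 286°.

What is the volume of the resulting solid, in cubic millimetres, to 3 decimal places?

Volume = 21048.505 mm³

Profile (r,z), 5 vertices: (2,5) (15.5,11) (16.5,18) (19,38) (4.5,39)
edge 0: (2,5)→(15.5,11)  cross = 2·11 − 15.5·5 = -55.5000; (r_i+r_j)·cross = 17.5·-55.5000 = -971.2500
edge 1: (15.5,11)→(16.5,18)  cross = 15.5·18 − 16.5·11 = 97.5000; (r_i+r_j)·cross = 32·97.5000 = 3120.0000
edge 2: (16.5,18)→(19,38)  cross = 16.5·38 − 19·18 = 285.0000; (r_i+r_j)·cross = 35.5·285.0000 = 10117.5000
edge 3: (19,38)→(4.5,39)  cross = 19·39 − 4.5·38 = 570.0000; (r_i+r_j)·cross = 23.5·570.0000 = 13395.0000
edge 4: (4.5,39)→(2,5)  cross = 4.5·5 − 2·39 = -55.5000; (r_i+r_j)·cross = 6.5·-55.5000 = -360.7500
Σcross = 841.5000 → A = |Σcross|/2 = 420.7500 mm²
Σ(r_i+r_j)·cross = 25300.5000 → first moment M = |Σ|/6 = 4216.7500
R_c = M/A = 4216.7500/420.7500 = 10.0220 mm
θ = 286° = 4.991642 rad
V = θ·R_c·A = 4.991642·10.0220·420.7500 = 21048.505 mm³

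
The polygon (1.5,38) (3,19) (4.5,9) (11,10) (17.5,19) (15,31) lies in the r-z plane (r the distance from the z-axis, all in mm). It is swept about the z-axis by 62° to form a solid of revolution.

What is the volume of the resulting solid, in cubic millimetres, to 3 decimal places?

Profile (r,z), 6 vertices: (1.5,38) (3,19) (4.5,9) (11,10) (17.5,19) (15,31)
edge 0: (1.5,38)→(3,19)  cross = 1.5·19 − 3·38 = -85.5000; (r_i+r_j)·cross = 4.5·-85.5000 = -384.7500
edge 1: (3,19)→(4.5,9)  cross = 3·9 − 4.5·19 = -58.5000; (r_i+r_j)·cross = 7.5·-58.5000 = -438.7500
edge 2: (4.5,9)→(11,10)  cross = 4.5·10 − 11·9 = -54.0000; (r_i+r_j)·cross = 15.5·-54.0000 = -837.0000
edge 3: (11,10)→(17.5,19)  cross = 11·19 − 17.5·10 = 34.0000; (r_i+r_j)·cross = 28.5·34.0000 = 969.0000
edge 4: (17.5,19)→(15,31)  cross = 17.5·31 − 15·19 = 257.5000; (r_i+r_j)·cross = 32.5·257.5000 = 8368.7500
edge 5: (15,31)→(1.5,38)  cross = 15·38 − 1.5·31 = 523.5000; (r_i+r_j)·cross = 16.5·523.5000 = 8637.7500
Σcross = 617.0000 → A = |Σcross|/2 = 308.5000 mm²
Σ(r_i+r_j)·cross = 16315.0000 → first moment M = |Σ|/6 = 2719.1667
R_c = M/A = 2719.1667/308.5000 = 8.8142 mm
θ = 62° = 1.082104 rad
V = θ·R_c·A = 1.082104·8.8142·308.5000 = 2942.421 mm³

Volume = 2942.421 mm³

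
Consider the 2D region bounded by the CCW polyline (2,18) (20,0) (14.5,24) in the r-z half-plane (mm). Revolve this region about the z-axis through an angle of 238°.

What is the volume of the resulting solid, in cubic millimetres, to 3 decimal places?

Profile (r,z), 3 vertices: (2,18) (20,0) (14.5,24)
edge 0: (2,18)→(20,0)  cross = 2·0 − 20·18 = -360.0000; (r_i+r_j)·cross = 22·-360.0000 = -7920.0000
edge 1: (20,0)→(14.5,24)  cross = 20·24 − 14.5·0 = 480.0000; (r_i+r_j)·cross = 34.5·480.0000 = 16560.0000
edge 2: (14.5,24)→(2,18)  cross = 14.5·18 − 2·24 = 213.0000; (r_i+r_j)·cross = 16.5·213.0000 = 3514.5000
Σcross = 333.0000 → A = |Σcross|/2 = 166.5000 mm²
Σ(r_i+r_j)·cross = 12154.5000 → first moment M = |Σ|/6 = 2025.7500
R_c = M/A = 2025.7500/166.5000 = 12.1667 mm
θ = 238° = 4.153884 rad
V = θ·R_c·A = 4.153884·12.1667·166.5000 = 8414.730 mm³

Volume = 8414.730 mm³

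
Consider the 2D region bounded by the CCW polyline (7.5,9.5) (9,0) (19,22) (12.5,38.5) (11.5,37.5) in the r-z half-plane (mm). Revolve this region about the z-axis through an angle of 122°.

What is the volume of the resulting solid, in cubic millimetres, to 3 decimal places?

Profile (r,z), 5 vertices: (7.5,9.5) (9,0) (19,22) (12.5,38.5) (11.5,37.5)
edge 0: (7.5,9.5)→(9,0)  cross = 7.5·0 − 9·9.5 = -85.5000; (r_i+r_j)·cross = 16.5·-85.5000 = -1410.7500
edge 1: (9,0)→(19,22)  cross = 9·22 − 19·0 = 198.0000; (r_i+r_j)·cross = 28·198.0000 = 5544.0000
edge 2: (19,22)→(12.5,38.5)  cross = 19·38.5 − 12.5·22 = 456.5000; (r_i+r_j)·cross = 31.5·456.5000 = 14379.7500
edge 3: (12.5,38.5)→(11.5,37.5)  cross = 12.5·37.5 − 11.5·38.5 = 26.0000; (r_i+r_j)·cross = 24·26.0000 = 624.0000
edge 4: (11.5,37.5)→(7.5,9.5)  cross = 11.5·9.5 − 7.5·37.5 = -172.0000; (r_i+r_j)·cross = 19·-172.0000 = -3268.0000
Σcross = 423.0000 → A = |Σcross|/2 = 211.5000 mm²
Σ(r_i+r_j)·cross = 15869.0000 → first moment M = |Σ|/6 = 2644.8333
R_c = M/A = 2644.8333/211.5000 = 12.5051 mm
θ = 122° = 2.129302 rad
V = θ·R_c·A = 2.129302·12.5051·211.5000 = 5631.648 mm³

Volume = 5631.648 mm³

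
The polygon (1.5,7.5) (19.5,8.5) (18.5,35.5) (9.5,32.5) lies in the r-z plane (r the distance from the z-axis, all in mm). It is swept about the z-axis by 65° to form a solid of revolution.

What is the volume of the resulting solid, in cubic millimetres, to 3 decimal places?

Profile (r,z), 4 vertices: (1.5,7.5) (19.5,8.5) (18.5,35.5) (9.5,32.5)
edge 0: (1.5,7.5)→(19.5,8.5)  cross = 1.5·8.5 − 19.5·7.5 = -133.5000; (r_i+r_j)·cross = 21·-133.5000 = -2803.5000
edge 1: (19.5,8.5)→(18.5,35.5)  cross = 19.5·35.5 − 18.5·8.5 = 535.0000; (r_i+r_j)·cross = 38·535.0000 = 20330.0000
edge 2: (18.5,35.5)→(9.5,32.5)  cross = 18.5·32.5 − 9.5·35.5 = 264.0000; (r_i+r_j)·cross = 28·264.0000 = 7392.0000
edge 3: (9.5,32.5)→(1.5,7.5)  cross = 9.5·7.5 − 1.5·32.5 = 22.5000; (r_i+r_j)·cross = 11·22.5000 = 247.5000
Σcross = 688.0000 → A = |Σcross|/2 = 344.0000 mm²
Σ(r_i+r_j)·cross = 25166.0000 → first moment M = |Σ|/6 = 4194.3333
R_c = M/A = 4194.3333/344.0000 = 12.1928 mm
θ = 65° = 1.134464 rad
V = θ·R_c·A = 1.134464·12.1928·344.0000 = 4758.320 mm³

Volume = 4758.320 mm³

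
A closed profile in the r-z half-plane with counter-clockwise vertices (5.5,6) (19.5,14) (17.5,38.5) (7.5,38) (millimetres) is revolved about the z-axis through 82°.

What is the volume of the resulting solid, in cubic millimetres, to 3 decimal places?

Profile (r,z), 4 vertices: (5.5,6) (19.5,14) (17.5,38.5) (7.5,38)
edge 0: (5.5,6)→(19.5,14)  cross = 5.5·14 − 19.5·6 = -40.0000; (r_i+r_j)·cross = 25·-40.0000 = -1000.0000
edge 1: (19.5,14)→(17.5,38.5)  cross = 19.5·38.5 − 17.5·14 = 505.7500; (r_i+r_j)·cross = 37·505.7500 = 18712.7500
edge 2: (17.5,38.5)→(7.5,38)  cross = 17.5·38 − 7.5·38.5 = 376.2500; (r_i+r_j)·cross = 25·376.2500 = 9406.2500
edge 3: (7.5,38)→(5.5,6)  cross = 7.5·6 − 5.5·38 = -164.0000; (r_i+r_j)·cross = 13·-164.0000 = -2132.0000
Σcross = 678.0000 → A = |Σcross|/2 = 339.0000 mm²
Σ(r_i+r_j)·cross = 24987.0000 → first moment M = |Σ|/6 = 4164.5000
R_c = M/A = 4164.5000/339.0000 = 12.2847 mm
θ = 82° = 1.431170 rad
V = θ·R_c·A = 1.431170·12.2847·339.0000 = 5960.107 mm³

Volume = 5960.107 mm³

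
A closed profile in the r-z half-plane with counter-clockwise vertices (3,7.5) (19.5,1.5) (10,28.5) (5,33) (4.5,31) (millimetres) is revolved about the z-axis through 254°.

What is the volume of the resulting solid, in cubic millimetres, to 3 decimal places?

Profile (r,z), 5 vertices: (3,7.5) (19.5,1.5) (10,28.5) (5,33) (4.5,31)
edge 0: (3,7.5)→(19.5,1.5)  cross = 3·1.5 − 19.5·7.5 = -141.7500; (r_i+r_j)·cross = 22.5·-141.7500 = -3189.3750
edge 1: (19.5,1.5)→(10,28.5)  cross = 19.5·28.5 − 10·1.5 = 540.7500; (r_i+r_j)·cross = 29.5·540.7500 = 15952.1250
edge 2: (10,28.5)→(5,33)  cross = 10·33 − 5·28.5 = 187.5000; (r_i+r_j)·cross = 15·187.5000 = 2812.5000
edge 3: (5,33)→(4.5,31)  cross = 5·31 − 4.5·33 = 6.5000; (r_i+r_j)·cross = 9.5·6.5000 = 61.7500
edge 4: (4.5,31)→(3,7.5)  cross = 4.5·7.5 − 3·31 = -59.2500; (r_i+r_j)·cross = 7.5·-59.2500 = -444.3750
Σcross = 533.7500 → A = |Σcross|/2 = 266.8750 mm²
Σ(r_i+r_j)·cross = 15192.6250 → first moment M = |Σ|/6 = 2532.1042
R_c = M/A = 2532.1042/266.8750 = 9.4880 mm
θ = 254° = 4.433136 rad
V = θ·R_c·A = 4.433136·9.4880·266.8750 = 11225.163 mm³

Volume = 11225.163 mm³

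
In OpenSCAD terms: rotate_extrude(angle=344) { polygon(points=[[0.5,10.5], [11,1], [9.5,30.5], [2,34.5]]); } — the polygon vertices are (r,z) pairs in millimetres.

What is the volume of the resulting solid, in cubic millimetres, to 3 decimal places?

Volume = 8443.030 mm³

Profile (r,z), 4 vertices: (0.5,10.5) (11,1) (9.5,30.5) (2,34.5)
edge 0: (0.5,10.5)→(11,1)  cross = 0.5·1 − 11·10.5 = -115.0000; (r_i+r_j)·cross = 11.5·-115.0000 = -1322.5000
edge 1: (11,1)→(9.5,30.5)  cross = 11·30.5 − 9.5·1 = 326.0000; (r_i+r_j)·cross = 20.5·326.0000 = 6683.0000
edge 2: (9.5,30.5)→(2,34.5)  cross = 9.5·34.5 − 2·30.5 = 266.7500; (r_i+r_j)·cross = 11.5·266.7500 = 3067.6250
edge 3: (2,34.5)→(0.5,10.5)  cross = 2·10.5 − 0.5·34.5 = 3.7500; (r_i+r_j)·cross = 2.5·3.7500 = 9.3750
Σcross = 481.5000 → A = |Σcross|/2 = 240.7500 mm²
Σ(r_i+r_j)·cross = 8437.5000 → first moment M = |Σ|/6 = 1406.2500
R_c = M/A = 1406.2500/240.7500 = 5.8411 mm
θ = 344° = 6.003933 rad
V = θ·R_c·A = 6.003933·5.8411·240.7500 = 8443.030 mm³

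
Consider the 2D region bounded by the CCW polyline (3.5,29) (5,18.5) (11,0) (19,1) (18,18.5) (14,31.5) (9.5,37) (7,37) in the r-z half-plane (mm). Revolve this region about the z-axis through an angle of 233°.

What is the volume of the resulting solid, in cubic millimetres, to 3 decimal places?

Profile (r,z), 8 vertices: (3.5,29) (5,18.5) (11,0) (19,1) (18,18.5) (14,31.5) (9.5,37) (7,37)
edge 0: (3.5,29)→(5,18.5)  cross = 3.5·18.5 − 5·29 = -80.2500; (r_i+r_j)·cross = 8.5·-80.2500 = -682.1250
edge 1: (5,18.5)→(11,0)  cross = 5·0 − 11·18.5 = -203.5000; (r_i+r_j)·cross = 16·-203.5000 = -3256.0000
edge 2: (11,0)→(19,1)  cross = 11·1 − 19·0 = 11.0000; (r_i+r_j)·cross = 30·11.0000 = 330.0000
edge 3: (19,1)→(18,18.5)  cross = 19·18.5 − 18·1 = 333.5000; (r_i+r_j)·cross = 37·333.5000 = 12339.5000
edge 4: (18,18.5)→(14,31.5)  cross = 18·31.5 − 14·18.5 = 308.0000; (r_i+r_j)·cross = 32·308.0000 = 9856.0000
edge 5: (14,31.5)→(9.5,37)  cross = 14·37 − 9.5·31.5 = 218.7500; (r_i+r_j)·cross = 23.5·218.7500 = 5140.6250
edge 6: (9.5,37)→(7,37)  cross = 9.5·37 − 7·37 = 92.5000; (r_i+r_j)·cross = 16.5·92.5000 = 1526.2500
edge 7: (7,37)→(3.5,29)  cross = 7·29 − 3.5·37 = 73.5000; (r_i+r_j)·cross = 10.5·73.5000 = 771.7500
Σcross = 753.5000 → A = |Σcross|/2 = 376.7500 mm²
Σ(r_i+r_j)·cross = 26026.0000 → first moment M = |Σ|/6 = 4337.6667
R_c = M/A = 4337.6667/376.7500 = 11.5134 mm
θ = 233° = 4.066617 rad
V = θ·R_c·A = 4.066617·11.5134·376.7500 = 17639.630 mm³

Volume = 17639.630 mm³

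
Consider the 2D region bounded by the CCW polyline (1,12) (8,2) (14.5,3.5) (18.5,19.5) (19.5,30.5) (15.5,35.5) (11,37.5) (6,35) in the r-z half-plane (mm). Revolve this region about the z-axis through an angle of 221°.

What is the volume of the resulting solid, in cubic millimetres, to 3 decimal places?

Profile (r,z), 8 vertices: (1,12) (8,2) (14.5,3.5) (18.5,19.5) (19.5,30.5) (15.5,35.5) (11,37.5) (6,35)
edge 0: (1,12)→(8,2)  cross = 1·2 − 8·12 = -94.0000; (r_i+r_j)·cross = 9·-94.0000 = -846.0000
edge 1: (8,2)→(14.5,3.5)  cross = 8·3.5 − 14.5·2 = -1.0000; (r_i+r_j)·cross = 22.5·-1.0000 = -22.5000
edge 2: (14.5,3.5)→(18.5,19.5)  cross = 14.5·19.5 − 18.5·3.5 = 218.0000; (r_i+r_j)·cross = 33·218.0000 = 7194.0000
edge 3: (18.5,19.5)→(19.5,30.5)  cross = 18.5·30.5 − 19.5·19.5 = 184.0000; (r_i+r_j)·cross = 38·184.0000 = 6992.0000
edge 4: (19.5,30.5)→(15.5,35.5)  cross = 19.5·35.5 − 15.5·30.5 = 219.5000; (r_i+r_j)·cross = 35·219.5000 = 7682.5000
edge 5: (15.5,35.5)→(11,37.5)  cross = 15.5·37.5 − 11·35.5 = 190.7500; (r_i+r_j)·cross = 26.5·190.7500 = 5054.8750
edge 6: (11,37.5)→(6,35)  cross = 11·35 − 6·37.5 = 160.0000; (r_i+r_j)·cross = 17·160.0000 = 2720.0000
edge 7: (6,35)→(1,12)  cross = 6·12 − 1·35 = 37.0000; (r_i+r_j)·cross = 7·37.0000 = 259.0000
Σcross = 914.2500 → A = |Σcross|/2 = 457.1250 mm²
Σ(r_i+r_j)·cross = 29033.8750 → first moment M = |Σ|/6 = 4838.9792
R_c = M/A = 4838.9792/457.1250 = 10.5857 mm
θ = 221° = 3.857178 rad
V = θ·R_c·A = 3.857178·10.5857·457.1250 = 18664.802 mm³

Volume = 18664.802 mm³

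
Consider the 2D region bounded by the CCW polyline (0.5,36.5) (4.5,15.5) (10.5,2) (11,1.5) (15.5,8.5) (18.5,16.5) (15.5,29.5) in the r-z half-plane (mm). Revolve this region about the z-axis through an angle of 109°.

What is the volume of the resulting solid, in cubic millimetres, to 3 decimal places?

Profile (r,z), 7 vertices: (0.5,36.5) (4.5,15.5) (10.5,2) (11,1.5) (15.5,8.5) (18.5,16.5) (15.5,29.5)
edge 0: (0.5,36.5)→(4.5,15.5)  cross = 0.5·15.5 − 4.5·36.5 = -156.5000; (r_i+r_j)·cross = 5·-156.5000 = -782.5000
edge 1: (4.5,15.5)→(10.5,2)  cross = 4.5·2 − 10.5·15.5 = -153.7500; (r_i+r_j)·cross = 15·-153.7500 = -2306.2500
edge 2: (10.5,2)→(11,1.5)  cross = 10.5·1.5 − 11·2 = -6.2500; (r_i+r_j)·cross = 21.5·-6.2500 = -134.3750
edge 3: (11,1.5)→(15.5,8.5)  cross = 11·8.5 − 15.5·1.5 = 70.2500; (r_i+r_j)·cross = 26.5·70.2500 = 1861.6250
edge 4: (15.5,8.5)→(18.5,16.5)  cross = 15.5·16.5 − 18.5·8.5 = 98.5000; (r_i+r_j)·cross = 34·98.5000 = 3349.0000
edge 5: (18.5,16.5)→(15.5,29.5)  cross = 18.5·29.5 − 15.5·16.5 = 290.0000; (r_i+r_j)·cross = 34·290.0000 = 9860.0000
edge 6: (15.5,29.5)→(0.5,36.5)  cross = 15.5·36.5 − 0.5·29.5 = 551.0000; (r_i+r_j)·cross = 16·551.0000 = 8816.0000
Σcross = 693.2500 → A = |Σcross|/2 = 346.6250 mm²
Σ(r_i+r_j)·cross = 20663.5000 → first moment M = |Σ|/6 = 3443.9167
R_c = M/A = 3443.9167/346.6250 = 9.9356 mm
θ = 109° = 1.902409 rad
V = θ·R_c·A = 1.902409·9.9356·346.6250 = 6551.738 mm³

Volume = 6551.738 mm³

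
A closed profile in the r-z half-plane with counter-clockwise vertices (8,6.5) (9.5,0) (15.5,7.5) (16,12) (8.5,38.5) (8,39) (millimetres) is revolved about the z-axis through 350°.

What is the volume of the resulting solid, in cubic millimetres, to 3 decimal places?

Volume = 11810.443 mm³

Profile (r,z), 6 vertices: (8,6.5) (9.5,0) (15.5,7.5) (16,12) (8.5,38.5) (8,39)
edge 0: (8,6.5)→(9.5,0)  cross = 8·0 − 9.5·6.5 = -61.7500; (r_i+r_j)·cross = 17.5·-61.7500 = -1080.6250
edge 1: (9.5,0)→(15.5,7.5)  cross = 9.5·7.5 − 15.5·0 = 71.2500; (r_i+r_j)·cross = 25·71.2500 = 1781.2500
edge 2: (15.5,7.5)→(16,12)  cross = 15.5·12 − 16·7.5 = 66.0000; (r_i+r_j)·cross = 31.5·66.0000 = 2079.0000
edge 3: (16,12)→(8.5,38.5)  cross = 16·38.5 − 8.5·12 = 514.0000; (r_i+r_j)·cross = 24.5·514.0000 = 12593.0000
edge 4: (8.5,38.5)→(8,39)  cross = 8.5·39 − 8·38.5 = 23.5000; (r_i+r_j)·cross = 16.5·23.5000 = 387.7500
edge 5: (8,39)→(8,6.5)  cross = 8·6.5 − 8·39 = -260.0000; (r_i+r_j)·cross = 16·-260.0000 = -4160.0000
Σcross = 353.0000 → A = |Σcross|/2 = 176.5000 mm²
Σ(r_i+r_j)·cross = 11600.3750 → first moment M = |Σ|/6 = 1933.3958
R_c = M/A = 1933.3958/176.5000 = 10.9541 mm
θ = 350° = 6.108652 rad
V = θ·R_c·A = 6.108652·10.9541·176.5000 = 11810.443 mm³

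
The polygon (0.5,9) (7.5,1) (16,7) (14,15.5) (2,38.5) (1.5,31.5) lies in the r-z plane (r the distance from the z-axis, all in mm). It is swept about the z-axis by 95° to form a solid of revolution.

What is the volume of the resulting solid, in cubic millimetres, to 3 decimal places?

Volume = 3582.417 mm³

Profile (r,z), 6 vertices: (0.5,9) (7.5,1) (16,7) (14,15.5) (2,38.5) (1.5,31.5)
edge 0: (0.5,9)→(7.5,1)  cross = 0.5·1 − 7.5·9 = -67.0000; (r_i+r_j)·cross = 8·-67.0000 = -536.0000
edge 1: (7.5,1)→(16,7)  cross = 7.5·7 − 16·1 = 36.5000; (r_i+r_j)·cross = 23.5·36.5000 = 857.7500
edge 2: (16,7)→(14,15.5)  cross = 16·15.5 − 14·7 = 150.0000; (r_i+r_j)·cross = 30·150.0000 = 4500.0000
edge 3: (14,15.5)→(2,38.5)  cross = 14·38.5 − 2·15.5 = 508.0000; (r_i+r_j)·cross = 16·508.0000 = 8128.0000
edge 4: (2,38.5)→(1.5,31.5)  cross = 2·31.5 − 1.5·38.5 = 5.2500; (r_i+r_j)·cross = 3.5·5.2500 = 18.3750
edge 5: (1.5,31.5)→(0.5,9)  cross = 1.5·9 − 0.5·31.5 = -2.2500; (r_i+r_j)·cross = 2·-2.2500 = -4.5000
Σcross = 630.5000 → A = |Σcross|/2 = 315.2500 mm²
Σ(r_i+r_j)·cross = 12963.6250 → first moment M = |Σ|/6 = 2160.6042
R_c = M/A = 2160.6042/315.2500 = 6.8536 mm
θ = 95° = 1.658063 rad
V = θ·R_c·A = 1.658063·6.8536·315.2500 = 3582.417 mm³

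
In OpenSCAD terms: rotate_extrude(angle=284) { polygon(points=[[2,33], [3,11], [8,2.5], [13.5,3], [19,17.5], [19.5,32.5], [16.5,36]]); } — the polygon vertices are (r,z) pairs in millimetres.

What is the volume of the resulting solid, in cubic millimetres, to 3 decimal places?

Volume = 24527.061 mm³

Profile (r,z), 7 vertices: (2,33) (3,11) (8,2.5) (13.5,3) (19,17.5) (19.5,32.5) (16.5,36)
edge 0: (2,33)→(3,11)  cross = 2·11 − 3·33 = -77.0000; (r_i+r_j)·cross = 5·-77.0000 = -385.0000
edge 1: (3,11)→(8,2.5)  cross = 3·2.5 − 8·11 = -80.5000; (r_i+r_j)·cross = 11·-80.5000 = -885.5000
edge 2: (8,2.5)→(13.5,3)  cross = 8·3 − 13.5·2.5 = -9.7500; (r_i+r_j)·cross = 21.5·-9.7500 = -209.6250
edge 3: (13.5,3)→(19,17.5)  cross = 13.5·17.5 − 19·3 = 179.2500; (r_i+r_j)·cross = 32.5·179.2500 = 5825.6250
edge 4: (19,17.5)→(19.5,32.5)  cross = 19·32.5 − 19.5·17.5 = 276.2500; (r_i+r_j)·cross = 38.5·276.2500 = 10635.6250
edge 5: (19.5,32.5)→(16.5,36)  cross = 19.5·36 − 16.5·32.5 = 165.7500; (r_i+r_j)·cross = 36·165.7500 = 5967.0000
edge 6: (16.5,36)→(2,33)  cross = 16.5·33 − 2·36 = 472.5000; (r_i+r_j)·cross = 18.5·472.5000 = 8741.2500
Σcross = 926.5000 → A = |Σcross|/2 = 463.2500 mm²
Σ(r_i+r_j)·cross = 29689.3750 → first moment M = |Σ|/6 = 4948.2292
R_c = M/A = 4948.2292/463.2500 = 10.6816 mm
θ = 284° = 4.956735 rad
V = θ·R_c·A = 4.956735·10.6816·463.2500 = 24527.061 mm³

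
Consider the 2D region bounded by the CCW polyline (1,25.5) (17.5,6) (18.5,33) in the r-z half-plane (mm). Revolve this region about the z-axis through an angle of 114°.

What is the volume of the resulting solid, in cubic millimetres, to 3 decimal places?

Profile (r,z), 3 vertices: (1,25.5) (17.5,6) (18.5,33)
edge 0: (1,25.5)→(17.5,6)  cross = 1·6 − 17.5·25.5 = -440.2500; (r_i+r_j)·cross = 18.5·-440.2500 = -8144.6250
edge 1: (17.5,6)→(18.5,33)  cross = 17.5·33 − 18.5·6 = 466.5000; (r_i+r_j)·cross = 36·466.5000 = 16794.0000
edge 2: (18.5,33)→(1,25.5)  cross = 18.5·25.5 − 1·33 = 438.7500; (r_i+r_j)·cross = 19.5·438.7500 = 8555.6250
Σcross = 465.0000 → A = |Σcross|/2 = 232.5000 mm²
Σ(r_i+r_j)·cross = 17205.0000 → first moment M = |Σ|/6 = 2867.5000
R_c = M/A = 2867.5000/232.5000 = 12.3333 mm
θ = 114° = 1.989675 rad
V = θ·R_c·A = 1.989675·12.3333·232.5000 = 5705.394 mm³

Volume = 5705.394 mm³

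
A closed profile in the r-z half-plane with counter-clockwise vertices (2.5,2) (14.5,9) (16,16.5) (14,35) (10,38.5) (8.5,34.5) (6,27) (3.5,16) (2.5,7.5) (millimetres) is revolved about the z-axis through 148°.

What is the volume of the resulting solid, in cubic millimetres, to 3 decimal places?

Profile (r,z), 9 vertices: (2.5,2) (14.5,9) (16,16.5) (14,35) (10,38.5) (8.5,34.5) (6,27) (3.5,16) (2.5,7.5)
edge 0: (2.5,2)→(14.5,9)  cross = 2.5·9 − 14.5·2 = -6.5000; (r_i+r_j)·cross = 17·-6.5000 = -110.5000
edge 1: (14.5,9)→(16,16.5)  cross = 14.5·16.5 − 16·9 = 95.2500; (r_i+r_j)·cross = 30.5·95.2500 = 2905.1250
edge 2: (16,16.5)→(14,35)  cross = 16·35 − 14·16.5 = 329.0000; (r_i+r_j)·cross = 30·329.0000 = 9870.0000
edge 3: (14,35)→(10,38.5)  cross = 14·38.5 − 10·35 = 189.0000; (r_i+r_j)·cross = 24·189.0000 = 4536.0000
edge 4: (10,38.5)→(8.5,34.5)  cross = 10·34.5 − 8.5·38.5 = 17.7500; (r_i+r_j)·cross = 18.5·17.7500 = 328.3750
edge 5: (8.5,34.5)→(6,27)  cross = 8.5·27 − 6·34.5 = 22.5000; (r_i+r_j)·cross = 14.5·22.5000 = 326.2500
edge 6: (6,27)→(3.5,16)  cross = 6·16 − 3.5·27 = 1.5000; (r_i+r_j)·cross = 9.5·1.5000 = 14.2500
edge 7: (3.5,16)→(2.5,7.5)  cross = 3.5·7.5 − 2.5·16 = -13.7500; (r_i+r_j)·cross = 6·-13.7500 = -82.5000
edge 8: (2.5,7.5)→(2.5,2)  cross = 2.5·2 − 2.5·7.5 = -13.7500; (r_i+r_j)·cross = 5·-13.7500 = -68.7500
Σcross = 621.0000 → A = |Σcross|/2 = 310.5000 mm²
Σ(r_i+r_j)·cross = 17718.2500 → first moment M = |Σ|/6 = 2953.0417
R_c = M/A = 2953.0417/310.5000 = 9.5106 mm
θ = 148° = 2.583087 rad
V = θ·R_c·A = 2.583087·9.5106·310.5000 = 7627.964 mm³

Volume = 7627.964 mm³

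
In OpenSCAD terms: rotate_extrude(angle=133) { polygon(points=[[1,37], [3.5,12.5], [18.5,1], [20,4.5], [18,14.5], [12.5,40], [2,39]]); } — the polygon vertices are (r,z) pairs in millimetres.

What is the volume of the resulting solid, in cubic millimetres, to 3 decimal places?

Profile (r,z), 7 vertices: (1,37) (3.5,12.5) (18.5,1) (20,4.5) (18,14.5) (12.5,40) (2,39)
edge 0: (1,37)→(3.5,12.5)  cross = 1·12.5 − 3.5·37 = -117.0000; (r_i+r_j)·cross = 4.5·-117.0000 = -526.5000
edge 1: (3.5,12.5)→(18.5,1)  cross = 3.5·1 − 18.5·12.5 = -227.7500; (r_i+r_j)·cross = 22·-227.7500 = -5010.5000
edge 2: (18.5,1)→(20,4.5)  cross = 18.5·4.5 − 20·1 = 63.2500; (r_i+r_j)·cross = 38.5·63.2500 = 2435.1250
edge 3: (20,4.5)→(18,14.5)  cross = 20·14.5 − 18·4.5 = 209.0000; (r_i+r_j)·cross = 38·209.0000 = 7942.0000
edge 4: (18,14.5)→(12.5,40)  cross = 18·40 − 12.5·14.5 = 538.7500; (r_i+r_j)·cross = 30.5·538.7500 = 16431.8750
edge 5: (12.5,40)→(2,39)  cross = 12.5·39 − 2·40 = 407.5000; (r_i+r_j)·cross = 14.5·407.5000 = 5908.7500
edge 6: (2,39)→(1,37)  cross = 2·37 − 1·39 = 35.0000; (r_i+r_j)·cross = 3·35.0000 = 105.0000
Σcross = 908.7500 → A = |Σcross|/2 = 454.3750 mm²
Σ(r_i+r_j)·cross = 27285.7500 → first moment M = |Σ|/6 = 4547.6250
R_c = M/A = 4547.6250/454.3750 = 10.0085 mm
θ = 133° = 2.321288 rad
V = θ·R_c·A = 2.321288·10.0085·454.3750 = 10556.347 mm³

Volume = 10556.347 mm³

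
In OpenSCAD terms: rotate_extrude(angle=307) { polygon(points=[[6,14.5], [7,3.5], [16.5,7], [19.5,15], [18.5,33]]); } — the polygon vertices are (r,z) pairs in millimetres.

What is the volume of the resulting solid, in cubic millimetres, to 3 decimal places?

Volume = 16407.581 mm³

Profile (r,z), 5 vertices: (6,14.5) (7,3.5) (16.5,7) (19.5,15) (18.5,33)
edge 0: (6,14.5)→(7,3.5)  cross = 6·3.5 − 7·14.5 = -80.5000; (r_i+r_j)·cross = 13·-80.5000 = -1046.5000
edge 1: (7,3.5)→(16.5,7)  cross = 7·7 − 16.5·3.5 = -8.7500; (r_i+r_j)·cross = 23.5·-8.7500 = -205.6250
edge 2: (16.5,7)→(19.5,15)  cross = 16.5·15 − 19.5·7 = 111.0000; (r_i+r_j)·cross = 36·111.0000 = 3996.0000
edge 3: (19.5,15)→(18.5,33)  cross = 19.5·33 − 18.5·15 = 366.0000; (r_i+r_j)·cross = 38·366.0000 = 13908.0000
edge 4: (18.5,33)→(6,14.5)  cross = 18.5·14.5 − 6·33 = 70.2500; (r_i+r_j)·cross = 24.5·70.2500 = 1721.1250
Σcross = 458.0000 → A = |Σcross|/2 = 229.0000 mm²
Σ(r_i+r_j)·cross = 18373.0000 → first moment M = |Σ|/6 = 3062.1667
R_c = M/A = 3062.1667/229.0000 = 13.3719 mm
θ = 307° = 5.358161 rad
V = θ·R_c·A = 5.358161·13.3719·229.0000 = 16407.581 mm³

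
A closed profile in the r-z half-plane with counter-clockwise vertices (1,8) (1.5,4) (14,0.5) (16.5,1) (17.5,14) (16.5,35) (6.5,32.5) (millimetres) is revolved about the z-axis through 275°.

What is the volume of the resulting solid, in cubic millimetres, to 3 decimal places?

Volume = 21419.662 mm³

Profile (r,z), 7 vertices: (1,8) (1.5,4) (14,0.5) (16.5,1) (17.5,14) (16.5,35) (6.5,32.5)
edge 0: (1,8)→(1.5,4)  cross = 1·4 − 1.5·8 = -8.0000; (r_i+r_j)·cross = 2.5·-8.0000 = -20.0000
edge 1: (1.5,4)→(14,0.5)  cross = 1.5·0.5 − 14·4 = -55.2500; (r_i+r_j)·cross = 15.5·-55.2500 = -856.3750
edge 2: (14,0.5)→(16.5,1)  cross = 14·1 − 16.5·0.5 = 5.7500; (r_i+r_j)·cross = 30.5·5.7500 = 175.3750
edge 3: (16.5,1)→(17.5,14)  cross = 16.5·14 − 17.5·1 = 213.5000; (r_i+r_j)·cross = 34·213.5000 = 7259.0000
edge 4: (17.5,14)→(16.5,35)  cross = 17.5·35 − 16.5·14 = 381.5000; (r_i+r_j)·cross = 34·381.5000 = 12971.0000
edge 5: (16.5,35)→(6.5,32.5)  cross = 16.5·32.5 − 6.5·35 = 308.7500; (r_i+r_j)·cross = 23·308.7500 = 7101.2500
edge 6: (6.5,32.5)→(1,8)  cross = 6.5·8 − 1·32.5 = 19.5000; (r_i+r_j)·cross = 7.5·19.5000 = 146.2500
Σcross = 865.7500 → A = |Σcross|/2 = 432.8750 mm²
Σ(r_i+r_j)·cross = 26776.5000 → first moment M = |Σ|/6 = 4462.7500
R_c = M/A = 4462.7500/432.8750 = 10.3096 mm
θ = 275° = 4.799655 rad
V = θ·R_c·A = 4.799655·10.3096·432.8750 = 21419.662 mm³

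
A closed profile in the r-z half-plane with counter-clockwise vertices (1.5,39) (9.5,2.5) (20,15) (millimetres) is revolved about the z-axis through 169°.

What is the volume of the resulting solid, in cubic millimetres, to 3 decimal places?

Volume = 7364.553 mm³

Profile (r,z), 3 vertices: (1.5,39) (9.5,2.5) (20,15)
edge 0: (1.5,39)→(9.5,2.5)  cross = 1.5·2.5 − 9.5·39 = -366.7500; (r_i+r_j)·cross = 11·-366.7500 = -4034.2500
edge 1: (9.5,2.5)→(20,15)  cross = 9.5·15 − 20·2.5 = 92.5000; (r_i+r_j)·cross = 29.5·92.5000 = 2728.7500
edge 2: (20,15)→(1.5,39)  cross = 20·39 − 1.5·15 = 757.5000; (r_i+r_j)·cross = 21.5·757.5000 = 16286.2500
Σcross = 483.2500 → A = |Σcross|/2 = 241.6250 mm²
Σ(r_i+r_j)·cross = 14980.7500 → first moment M = |Σ|/6 = 2496.7917
R_c = M/A = 2496.7917/241.6250 = 10.3333 mm
θ = 169° = 2.949606 rad
V = θ·R_c·A = 2.949606·10.3333·241.6250 = 7364.553 mm³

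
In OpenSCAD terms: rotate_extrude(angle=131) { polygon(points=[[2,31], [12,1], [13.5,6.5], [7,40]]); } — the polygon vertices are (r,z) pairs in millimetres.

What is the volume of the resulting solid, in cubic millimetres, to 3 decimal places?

Volume = 2985.633 mm³

Profile (r,z), 4 vertices: (2,31) (12,1) (13.5,6.5) (7,40)
edge 0: (2,31)→(12,1)  cross = 2·1 − 12·31 = -370.0000; (r_i+r_j)·cross = 14·-370.0000 = -5180.0000
edge 1: (12,1)→(13.5,6.5)  cross = 12·6.5 − 13.5·1 = 64.5000; (r_i+r_j)·cross = 25.5·64.5000 = 1644.7500
edge 2: (13.5,6.5)→(7,40)  cross = 13.5·40 − 7·6.5 = 494.5000; (r_i+r_j)·cross = 20.5·494.5000 = 10137.2500
edge 3: (7,40)→(2,31)  cross = 7·31 − 2·40 = 137.0000; (r_i+r_j)·cross = 9·137.0000 = 1233.0000
Σcross = 326.0000 → A = |Σcross|/2 = 163.0000 mm²
Σ(r_i+r_j)·cross = 7835.0000 → first moment M = |Σ|/6 = 1305.8333
R_c = M/A = 1305.8333/163.0000 = 8.0112 mm
θ = 131° = 2.286381 rad
V = θ·R_c·A = 2.286381·8.0112·163.0000 = 2985.633 mm³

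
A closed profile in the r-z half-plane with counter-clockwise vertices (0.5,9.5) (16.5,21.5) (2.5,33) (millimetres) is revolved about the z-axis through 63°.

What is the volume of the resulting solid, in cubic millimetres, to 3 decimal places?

Volume = 1257.894 mm³

Profile (r,z), 3 vertices: (0.5,9.5) (16.5,21.5) (2.5,33)
edge 0: (0.5,9.5)→(16.5,21.5)  cross = 0.5·21.5 − 16.5·9.5 = -146.0000; (r_i+r_j)·cross = 17·-146.0000 = -2482.0000
edge 1: (16.5,21.5)→(2.5,33)  cross = 16.5·33 − 2.5·21.5 = 490.7500; (r_i+r_j)·cross = 19·490.7500 = 9324.2500
edge 2: (2.5,33)→(0.5,9.5)  cross = 2.5·9.5 − 0.5·33 = 7.2500; (r_i+r_j)·cross = 3·7.2500 = 21.7500
Σcross = 352.0000 → A = |Σcross|/2 = 176.0000 mm²
Σ(r_i+r_j)·cross = 6864.0000 → first moment M = |Σ|/6 = 1144.0000
R_c = M/A = 1144.0000/176.0000 = 6.5000 mm
θ = 63° = 1.099557 rad
V = θ·R_c·A = 1.099557·6.5000·176.0000 = 1257.894 mm³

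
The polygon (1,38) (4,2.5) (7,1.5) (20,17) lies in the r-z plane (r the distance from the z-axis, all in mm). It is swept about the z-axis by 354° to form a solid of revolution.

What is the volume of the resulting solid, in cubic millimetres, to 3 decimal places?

Volume = 17641.579 mm³

Profile (r,z), 4 vertices: (1,38) (4,2.5) (7,1.5) (20,17)
edge 0: (1,38)→(4,2.5)  cross = 1·2.5 − 4·38 = -149.5000; (r_i+r_j)·cross = 5·-149.5000 = -747.5000
edge 1: (4,2.5)→(7,1.5)  cross = 4·1.5 − 7·2.5 = -11.5000; (r_i+r_j)·cross = 11·-11.5000 = -126.5000
edge 2: (7,1.5)→(20,17)  cross = 7·17 − 20·1.5 = 89.0000; (r_i+r_j)·cross = 27·89.0000 = 2403.0000
edge 3: (20,17)→(1,38)  cross = 20·38 − 1·17 = 743.0000; (r_i+r_j)·cross = 21·743.0000 = 15603.0000
Σcross = 671.0000 → A = |Σcross|/2 = 335.5000 mm²
Σ(r_i+r_j)·cross = 17132.0000 → first moment M = |Σ|/6 = 2855.3333
R_c = M/A = 2855.3333/335.5000 = 8.5107 mm
θ = 354° = 6.178466 rad
V = θ·R_c·A = 6.178466·8.5107·335.5000 = 17641.579 mm³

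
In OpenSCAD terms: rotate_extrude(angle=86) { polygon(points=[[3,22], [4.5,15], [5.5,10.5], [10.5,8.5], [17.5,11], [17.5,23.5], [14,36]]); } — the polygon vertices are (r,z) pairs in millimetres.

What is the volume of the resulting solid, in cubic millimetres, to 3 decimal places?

Profile (r,z), 7 vertices: (3,22) (4.5,15) (5.5,10.5) (10.5,8.5) (17.5,11) (17.5,23.5) (14,36)
edge 0: (3,22)→(4.5,15)  cross = 3·15 − 4.5·22 = -54.0000; (r_i+r_j)·cross = 7.5·-54.0000 = -405.0000
edge 1: (4.5,15)→(5.5,10.5)  cross = 4.5·10.5 − 5.5·15 = -35.2500; (r_i+r_j)·cross = 10·-35.2500 = -352.5000
edge 2: (5.5,10.5)→(10.5,8.5)  cross = 5.5·8.5 − 10.5·10.5 = -63.5000; (r_i+r_j)·cross = 16·-63.5000 = -1016.0000
edge 3: (10.5,8.5)→(17.5,11)  cross = 10.5·11 − 17.5·8.5 = -33.2500; (r_i+r_j)·cross = 28·-33.2500 = -931.0000
edge 4: (17.5,11)→(17.5,23.5)  cross = 17.5·23.5 − 17.5·11 = 218.7500; (r_i+r_j)·cross = 35·218.7500 = 7656.2500
edge 5: (17.5,23.5)→(14,36)  cross = 17.5·36 − 14·23.5 = 301.0000; (r_i+r_j)·cross = 31.5·301.0000 = 9481.5000
edge 6: (14,36)→(3,22)  cross = 14·22 − 3·36 = 200.0000; (r_i+r_j)·cross = 17·200.0000 = 3400.0000
Σcross = 533.7500 → A = |Σcross|/2 = 266.8750 mm²
Σ(r_i+r_j)·cross = 17833.2500 → first moment M = |Σ|/6 = 2972.2083
R_c = M/A = 2972.2083/266.8750 = 11.1371 mm
θ = 86° = 1.500983 rad
V = θ·R_c·A = 1.500983·11.1371·266.8750 = 4461.235 mm³

Volume = 4461.235 mm³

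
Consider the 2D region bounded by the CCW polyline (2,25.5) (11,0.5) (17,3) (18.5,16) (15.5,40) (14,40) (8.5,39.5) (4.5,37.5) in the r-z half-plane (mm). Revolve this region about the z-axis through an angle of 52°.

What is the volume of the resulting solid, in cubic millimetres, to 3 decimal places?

Volume = 4556.026 mm³

Profile (r,z), 8 vertices: (2,25.5) (11,0.5) (17,3) (18.5,16) (15.5,40) (14,40) (8.5,39.5) (4.5,37.5)
edge 0: (2,25.5)→(11,0.5)  cross = 2·0.5 − 11·25.5 = -279.5000; (r_i+r_j)·cross = 13·-279.5000 = -3633.5000
edge 1: (11,0.5)→(17,3)  cross = 11·3 − 17·0.5 = 24.5000; (r_i+r_j)·cross = 28·24.5000 = 686.0000
edge 2: (17,3)→(18.5,16)  cross = 17·16 − 18.5·3 = 216.5000; (r_i+r_j)·cross = 35.5·216.5000 = 7685.7500
edge 3: (18.5,16)→(15.5,40)  cross = 18.5·40 − 15.5·16 = 492.0000; (r_i+r_j)·cross = 34·492.0000 = 16728.0000
edge 4: (15.5,40)→(14,40)  cross = 15.5·40 − 14·40 = 60.0000; (r_i+r_j)·cross = 29.5·60.0000 = 1770.0000
edge 5: (14,40)→(8.5,39.5)  cross = 14·39.5 − 8.5·40 = 213.0000; (r_i+r_j)·cross = 22.5·213.0000 = 4792.5000
edge 6: (8.5,39.5)→(4.5,37.5)  cross = 8.5·37.5 − 4.5·39.5 = 141.0000; (r_i+r_j)·cross = 13·141.0000 = 1833.0000
edge 7: (4.5,37.5)→(2,25.5)  cross = 4.5·25.5 − 2·37.5 = 39.7500; (r_i+r_j)·cross = 6.5·39.7500 = 258.3750
Σcross = 907.2500 → A = |Σcross|/2 = 453.6250 mm²
Σ(r_i+r_j)·cross = 30120.1250 → first moment M = |Σ|/6 = 5020.0208
R_c = M/A = 5020.0208/453.6250 = 11.0665 mm
θ = 52° = 0.907571 rad
V = θ·R_c·A = 0.907571·11.0665·453.6250 = 4556.026 mm³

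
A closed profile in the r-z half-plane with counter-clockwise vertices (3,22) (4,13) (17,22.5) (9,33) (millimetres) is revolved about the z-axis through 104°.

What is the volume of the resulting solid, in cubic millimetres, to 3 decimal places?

Volume = 2243.214 mm³

Profile (r,z), 4 vertices: (3,22) (4,13) (17,22.5) (9,33)
edge 0: (3,22)→(4,13)  cross = 3·13 − 4·22 = -49.0000; (r_i+r_j)·cross = 7·-49.0000 = -343.0000
edge 1: (4,13)→(17,22.5)  cross = 4·22.5 − 17·13 = -131.0000; (r_i+r_j)·cross = 21·-131.0000 = -2751.0000
edge 2: (17,22.5)→(9,33)  cross = 17·33 − 9·22.5 = 358.5000; (r_i+r_j)·cross = 26·358.5000 = 9321.0000
edge 3: (9,33)→(3,22)  cross = 9·22 − 3·33 = 99.0000; (r_i+r_j)·cross = 12·99.0000 = 1188.0000
Σcross = 277.5000 → A = |Σcross|/2 = 138.7500 mm²
Σ(r_i+r_j)·cross = 7415.0000 → first moment M = |Σ|/6 = 1235.8333
R_c = M/A = 1235.8333/138.7500 = 8.9069 mm
θ = 104° = 1.815142 rad
V = θ·R_c·A = 1.815142·8.9069·138.7500 = 2243.214 mm³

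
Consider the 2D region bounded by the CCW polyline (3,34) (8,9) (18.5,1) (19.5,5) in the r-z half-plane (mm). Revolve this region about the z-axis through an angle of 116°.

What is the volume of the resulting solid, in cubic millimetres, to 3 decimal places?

Volume = 3529.099 mm³

Profile (r,z), 4 vertices: (3,34) (8,9) (18.5,1) (19.5,5)
edge 0: (3,34)→(8,9)  cross = 3·9 − 8·34 = -245.0000; (r_i+r_j)·cross = 11·-245.0000 = -2695.0000
edge 1: (8,9)→(18.5,1)  cross = 8·1 − 18.5·9 = -158.5000; (r_i+r_j)·cross = 26.5·-158.5000 = -4200.2500
edge 2: (18.5,1)→(19.5,5)  cross = 18.5·5 − 19.5·1 = 73.0000; (r_i+r_j)·cross = 38·73.0000 = 2774.0000
edge 3: (19.5,5)→(3,34)  cross = 19.5·34 − 3·5 = 648.0000; (r_i+r_j)·cross = 22.5·648.0000 = 14580.0000
Σcross = 317.5000 → A = |Σcross|/2 = 158.7500 mm²
Σ(r_i+r_j)·cross = 10458.7500 → first moment M = |Σ|/6 = 1743.1250
R_c = M/A = 1743.1250/158.7500 = 10.9803 mm
θ = 116° = 2.024582 rad
V = θ·R_c·A = 2.024582·10.9803·158.7500 = 3529.099 mm³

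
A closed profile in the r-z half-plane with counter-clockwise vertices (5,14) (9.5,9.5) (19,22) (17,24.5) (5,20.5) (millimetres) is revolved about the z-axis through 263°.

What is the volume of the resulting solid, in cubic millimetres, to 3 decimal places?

Volume = 5748.098 mm³

Profile (r,z), 5 vertices: (5,14) (9.5,9.5) (19,22) (17,24.5) (5,20.5)
edge 0: (5,14)→(9.5,9.5)  cross = 5·9.5 − 9.5·14 = -85.5000; (r_i+r_j)·cross = 14.5·-85.5000 = -1239.7500
edge 1: (9.5,9.5)→(19,22)  cross = 9.5·22 − 19·9.5 = 28.5000; (r_i+r_j)·cross = 28.5·28.5000 = 812.2500
edge 2: (19,22)→(17,24.5)  cross = 19·24.5 − 17·22 = 91.5000; (r_i+r_j)·cross = 36·91.5000 = 3294.0000
edge 3: (17,24.5)→(5,20.5)  cross = 17·20.5 − 5·24.5 = 226.0000; (r_i+r_j)·cross = 22·226.0000 = 4972.0000
edge 4: (5,20.5)→(5,14)  cross = 5·14 − 5·20.5 = -32.5000; (r_i+r_j)·cross = 10·-32.5000 = -325.0000
Σcross = 228.0000 → A = |Σcross|/2 = 114.0000 mm²
Σ(r_i+r_j)·cross = 7513.5000 → first moment M = |Σ|/6 = 1252.2500
R_c = M/A = 1252.2500/114.0000 = 10.9846 mm
θ = 263° = 4.590216 rad
V = θ·R_c·A = 4.590216·10.9846·114.0000 = 5748.098 mm³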